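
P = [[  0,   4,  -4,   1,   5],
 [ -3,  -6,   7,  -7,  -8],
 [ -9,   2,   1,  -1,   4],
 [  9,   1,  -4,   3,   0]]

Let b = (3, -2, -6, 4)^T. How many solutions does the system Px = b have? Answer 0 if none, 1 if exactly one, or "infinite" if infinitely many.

0

Row reduce the augmented matrix [P | b].
Swap R1 ↔ R2
R3 ← R3 − (3)·R1: [0, 20, -20, 20, 28, 0]
R4 ← R4 + (3)·R1: [0, -17, 17, -18, -24, -2]
R3 ← R3 − (5)·R2: [0, 0, 0, 15, 3, -15]
R4 ← R4 + (17/4)·R2: [0, 0, 0, -55/4, -11/4, 43/4]
R4 ← R4 + (11/12)·R3: [0, 0, 0, 0, 0, -3]
The echelon form has 4 nonzero rows; the last pivot sits in the augmented column, so rank(P) = 3 but rank([P|b]) = 4.
Since the ranks differ, the system is inconsistent.
It has no solutions.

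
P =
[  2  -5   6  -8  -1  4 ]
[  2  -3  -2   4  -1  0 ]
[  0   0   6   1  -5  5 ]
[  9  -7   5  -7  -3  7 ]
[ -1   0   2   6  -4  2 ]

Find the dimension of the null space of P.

Row reduce to echelon form.
R2 ← R2 − R1: [0, 2, -8, 12, 0, -4]
R4 ← R4 − (9/2)·R1: [0, 31/2, -22, 29, 3/2, -11]
R5 ← R5 + (1/2)·R1: [0, -5/2, 5, 2, -9/2, 4]
R4 ← R4 − (31/4)·R2: [0, 0, 40, -64, 3/2, 20]
R5 ← R5 + (5/4)·R2: [0, 0, -5, 17, -9/2, -1]
R4 ← R4 − (20/3)·R3: [0, 0, 0, -212/3, 209/6, -40/3]
R5 ← R5 + (5/6)·R3: [0, 0, 0, 107/6, -26/3, 19/6]
R5 ← R5 + (107/424)·R4: [0, 0, 0, 0, 105/848, -21/106]
5 nonzero rows, so rank(P) = 5.
P has 6 columns; by rank–nullity, nullity = 6 − 5 = 1.

1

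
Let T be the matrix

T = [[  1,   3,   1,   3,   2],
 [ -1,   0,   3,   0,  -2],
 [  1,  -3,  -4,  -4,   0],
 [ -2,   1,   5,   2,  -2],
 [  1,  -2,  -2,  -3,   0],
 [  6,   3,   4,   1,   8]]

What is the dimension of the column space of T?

Row reduce to echelon form.
R2 ← R2 + R1: [0, 3, 4, 3, 0]
R3 ← R3 − R1: [0, -6, -5, -7, -2]
R4 ← R4 + (2)·R1: [0, 7, 7, 8, 2]
R5 ← R5 − R1: [0, -5, -3, -6, -2]
R6 ← R6 − (6)·R1: [0, -15, -2, -17, -4]
R3 ← R3 + (2)·R2: [0, 0, 3, -1, -2]
R4 ← R4 − (7/3)·R2: [0, 0, -7/3, 1, 2]
R5 ← R5 + (5/3)·R2: [0, 0, 11/3, -1, -2]
R6 ← R6 + (5)·R2: [0, 0, 18, -2, -4]
R4 ← R4 + (7/9)·R3: [0, 0, 0, 2/9, 4/9]
R5 ← R5 − (11/9)·R3: [0, 0, 0, 2/9, 4/9]
R6 ← R6 − (6)·R3: [0, 0, 0, 4, 8]
R5 ← R5 − R4: [0, 0, 0, 0, 0]
R6 ← R6 − (18)·R4: [0, 0, 0, 0, 0]
Echelon form has 4 nonzero rows, so rank(T) = 4.
The column space has dimension equal to the rank: 4.

4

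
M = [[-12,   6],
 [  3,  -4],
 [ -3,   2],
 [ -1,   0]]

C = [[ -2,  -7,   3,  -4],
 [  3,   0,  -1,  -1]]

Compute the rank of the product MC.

First compute MC:
[[ 42,  84, -42,  42],
 [-18, -21,  13,  -8],
 [ 12,  21, -11,  10],
 [  2,   7,  -3,   4]]
Now row reduce the product.
R2 ← R2 + (3/7)·R1: [0, 15, -5, 10]
R3 ← R3 − (2/7)·R1: [0, -3, 1, -2]
R4 ← R4 − (1/21)·R1: [0, 3, -1, 2]
R3 ← R3 + (1/5)·R2: [0, 0, 0, 0]
R4 ← R4 − (1/5)·R2: [0, 0, 0, 0]
2 nonzero rows, so rank(MC) = 2.

2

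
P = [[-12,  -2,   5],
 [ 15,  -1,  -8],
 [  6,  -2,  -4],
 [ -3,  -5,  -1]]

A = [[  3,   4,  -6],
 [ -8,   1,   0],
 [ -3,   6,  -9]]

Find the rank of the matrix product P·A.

2

First compute PA:
[[-35, -20,  27],
 [ 77,  11, -18],
 [ 46,  -2,   0],
 [ 34, -23,  27]]
Now row reduce the product.
R2 ← R2 + (11/5)·R1: [0, -33, 207/5]
R3 ← R3 + (46/35)·R1: [0, -198/7, 1242/35]
R4 ← R4 + (34/35)·R1: [0, -297/7, 1863/35]
R3 ← R3 − (6/7)·R2: [0, 0, 0]
R4 ← R4 − (9/7)·R2: [0, 0, 0]
2 nonzero rows, so rank(PA) = 2.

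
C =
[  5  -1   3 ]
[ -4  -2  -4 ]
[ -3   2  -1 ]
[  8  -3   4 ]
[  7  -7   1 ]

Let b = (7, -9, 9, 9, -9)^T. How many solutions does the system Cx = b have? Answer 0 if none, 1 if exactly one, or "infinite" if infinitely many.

0

Row reduce the augmented matrix [C | b].
R2 ← R2 + (4/5)·R1: [0, -14/5, -8/5, -17/5]
R3 ← R3 + (3/5)·R1: [0, 7/5, 4/5, 66/5]
R4 ← R4 − (8/5)·R1: [0, -7/5, -4/5, -11/5]
R5 ← R5 − (7/5)·R1: [0, -28/5, -16/5, -94/5]
R3 ← R3 + (1/2)·R2: [0, 0, 0, 23/2]
R4 ← R4 − (1/2)·R2: [0, 0, 0, -1/2]
R5 ← R5 − (2)·R2: [0, 0, 0, -12]
R4 ← R4 + (1/23)·R3: [0, 0, 0, 0]
R5 ← R5 + (24/23)·R3: [0, 0, 0, 0]
The echelon form has 3 nonzero rows; the last pivot sits in the augmented column, so rank(C) = 2 but rank([C|b]) = 3.
Since the ranks differ, the system is inconsistent.
It has no solutions.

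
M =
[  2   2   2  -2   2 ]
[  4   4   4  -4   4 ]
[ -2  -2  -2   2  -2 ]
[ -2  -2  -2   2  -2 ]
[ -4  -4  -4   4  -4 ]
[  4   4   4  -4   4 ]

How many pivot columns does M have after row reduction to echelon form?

Row reduce to echelon form.
R2 ← R2 − (2)·R1: [0, 0, 0, 0, 0]
R3 ← R3 + R1: [0, 0, 0, 0, 0]
R4 ← R4 + R1: [0, 0, 0, 0, 0]
R5 ← R5 + (2)·R1: [0, 0, 0, 0, 0]
R6 ← R6 − (2)·R1: [0, 0, 0, 0, 0]
Echelon form has 1 nonzero row, so rank(M) = 1.
Each nonzero row contributes one pivot column: 1 pivot columns.

1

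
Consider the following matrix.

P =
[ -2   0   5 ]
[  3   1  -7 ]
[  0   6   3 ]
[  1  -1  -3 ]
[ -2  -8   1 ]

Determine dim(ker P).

Row reduce to echelon form.
R2 ← R2 + (3/2)·R1: [0, 1, 1/2]
R4 ← R4 + (1/2)·R1: [0, -1, -1/2]
R5 ← R5 − R1: [0, -8, -4]
R3 ← R3 − (6)·R2: [0, 0, 0]
R4 ← R4 + R2: [0, 0, 0]
R5 ← R5 + (8)·R2: [0, 0, 0]
2 nonzero rows, so rank(P) = 2.
P has 3 columns; by rank–nullity, nullity = 3 − 2 = 1.

1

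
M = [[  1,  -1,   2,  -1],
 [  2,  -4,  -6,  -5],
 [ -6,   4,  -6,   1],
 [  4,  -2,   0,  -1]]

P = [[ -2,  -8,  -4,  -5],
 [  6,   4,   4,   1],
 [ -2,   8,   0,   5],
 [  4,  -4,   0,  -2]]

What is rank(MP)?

First compute MP:
[[-16,   8,  -8,   6],
 [-36, -60, -24, -34],
 [ 52,  12,  40,   2],
 [-24, -36, -24, -20]]
Now row reduce the product.
R2 ← R2 − (9/4)·R1: [0, -78, -6, -95/2]
R3 ← R3 + (13/4)·R1: [0, 38, 14, 43/2]
R4 ← R4 − (3/2)·R1: [0, -48, -12, -29]
R3 ← R3 + (19/39)·R2: [0, 0, 144/13, -64/39]
R4 ← R4 − (8/13)·R2: [0, 0, -108/13, 3/13]
R4 ← R4 + (3/4)·R3: [0, 0, 0, -1]
4 nonzero rows, so rank(MP) = 4.

4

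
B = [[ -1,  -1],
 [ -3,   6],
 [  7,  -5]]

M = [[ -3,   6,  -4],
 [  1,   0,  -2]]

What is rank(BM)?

First compute BM:
[[  2,  -6,   6],
 [ 15, -18,   0],
 [-26,  42, -18]]
Now row reduce the product.
R2 ← R2 − (15/2)·R1: [0, 27, -45]
R3 ← R3 + (13)·R1: [0, -36, 60]
R3 ← R3 + (4/3)·R2: [0, 0, 0]
2 nonzero rows, so rank(BM) = 2.

2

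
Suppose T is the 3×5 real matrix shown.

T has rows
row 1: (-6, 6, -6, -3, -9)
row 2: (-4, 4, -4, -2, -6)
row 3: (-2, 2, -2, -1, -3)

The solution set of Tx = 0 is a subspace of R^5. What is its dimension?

Row reduce to echelon form.
R2 ← R2 − (2/3)·R1: [0, 0, 0, 0, 0]
R3 ← R3 − (1/3)·R1: [0, 0, 0, 0, 0]
1 nonzero row, so rank(T) = 1.
T has 5 columns; by rank–nullity, nullity = 5 − 1 = 4.

4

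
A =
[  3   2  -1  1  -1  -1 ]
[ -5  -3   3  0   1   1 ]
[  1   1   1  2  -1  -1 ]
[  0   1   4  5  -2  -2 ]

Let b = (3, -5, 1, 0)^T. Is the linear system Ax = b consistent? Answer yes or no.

Row reduce the augmented matrix [A | b].
R2 ← R2 + (5/3)·R1: [0, 1/3, 4/3, 5/3, -2/3, -2/3, 0]
R3 ← R3 − (1/3)·R1: [0, 1/3, 4/3, 5/3, -2/3, -2/3, 0]
R3 ← R3 − R2: [0, 0, 0, 0, 0, 0, 0]
R4 ← R4 − (3)·R2: [0, 0, 0, 0, 0, 0, 0]
The echelon form has 2 nonzero rows, and every pivot lies in the first 6 columns, so rank(A) = rank([A|b]) = 2.
The system is consistent.

yes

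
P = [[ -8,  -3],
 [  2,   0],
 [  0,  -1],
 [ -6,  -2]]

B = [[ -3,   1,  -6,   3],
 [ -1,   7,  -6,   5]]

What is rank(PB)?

2

First compute PB:
[[ 27, -29,  66, -39],
 [ -6,   2, -12,   6],
 [  1,  -7,   6,  -5],
 [ 20, -20,  48, -28]]
Now row reduce the product.
R2 ← R2 + (2/9)·R1: [0, -40/9, 8/3, -8/3]
R3 ← R3 − (1/27)·R1: [0, -160/27, 32/9, -32/9]
R4 ← R4 − (20/27)·R1: [0, 40/27, -8/9, 8/9]
R3 ← R3 − (4/3)·R2: [0, 0, 0, 0]
R4 ← R4 + (1/3)·R2: [0, 0, 0, 0]
2 nonzero rows, so rank(PB) = 2.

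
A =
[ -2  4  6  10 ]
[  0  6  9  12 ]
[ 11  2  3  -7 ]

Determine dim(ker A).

2

Row reduce to echelon form.
R3 ← R3 + (11/2)·R1: [0, 24, 36, 48]
R3 ← R3 − (4)·R2: [0, 0, 0, 0]
2 nonzero rows, so rank(A) = 2.
A has 4 columns; by rank–nullity, nullity = 4 − 2 = 2.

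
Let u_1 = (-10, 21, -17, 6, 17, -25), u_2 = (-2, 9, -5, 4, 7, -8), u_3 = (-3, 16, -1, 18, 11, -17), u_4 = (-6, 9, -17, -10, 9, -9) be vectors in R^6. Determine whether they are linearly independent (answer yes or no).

Form the matrix with these vectors as rows and row reduce.
R2 ← R2 − (1/5)·R1: [0, 24/5, -8/5, 14/5, 18/5, -3]
R3 ← R3 − (3/10)·R1: [0, 97/10, 41/10, 81/5, 59/10, -19/2]
R4 ← R4 − (3/5)·R1: [0, -18/5, -34/5, -68/5, -6/5, 6]
R3 ← R3 − (97/48)·R2: [0, 0, 22/3, 253/24, -11/8, -55/16]
R4 ← R4 + (3/4)·R2: [0, 0, -8, -23/2, 3/2, 15/4]
R4 ← R4 + (12/11)·R3: [0, 0, 0, 0, 0, 0]
3 nonzero rows, so the 4 vectors span a space of dimension 3.
Since 3 < 4, the vectors are linearly dependent.

no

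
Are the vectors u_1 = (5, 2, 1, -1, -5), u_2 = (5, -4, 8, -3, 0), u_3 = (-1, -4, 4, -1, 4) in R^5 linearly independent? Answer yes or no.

Form the matrix with these vectors as rows and row reduce.
R2 ← R2 − R1: [0, -6, 7, -2, 5]
R3 ← R3 + (1/5)·R1: [0, -18/5, 21/5, -6/5, 3]
R3 ← R3 − (3/5)·R2: [0, 0, 0, 0, 0]
2 nonzero rows, so the 3 vectors span a space of dimension 2.
Since 2 < 3, the vectors are linearly dependent.

no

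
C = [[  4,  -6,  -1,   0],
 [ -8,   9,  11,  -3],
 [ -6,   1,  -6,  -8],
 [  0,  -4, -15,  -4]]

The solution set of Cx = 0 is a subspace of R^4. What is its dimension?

1

Row reduce to echelon form.
R2 ← R2 + (2)·R1: [0, -3, 9, -3]
R3 ← R3 + (3/2)·R1: [0, -8, -15/2, -8]
R3 ← R3 − (8/3)·R2: [0, 0, -63/2, 0]
R4 ← R4 − (4/3)·R2: [0, 0, -27, 0]
R4 ← R4 − (6/7)·R3: [0, 0, 0, 0]
3 nonzero rows, so rank(C) = 3.
C has 4 columns; by rank–nullity, nullity = 4 − 3 = 1.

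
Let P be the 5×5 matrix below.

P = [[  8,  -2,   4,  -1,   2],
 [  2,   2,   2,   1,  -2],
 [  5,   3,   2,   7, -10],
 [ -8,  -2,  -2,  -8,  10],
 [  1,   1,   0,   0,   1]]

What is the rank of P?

Row reduce to echelon form.
R2 ← R2 − (1/4)·R1: [0, 5/2, 1, 5/4, -5/2]
R3 ← R3 − (5/8)·R1: [0, 17/4, -1/2, 61/8, -45/4]
R4 ← R4 + R1: [0, -4, 2, -9, 12]
R5 ← R5 − (1/8)·R1: [0, 5/4, -1/2, 1/8, 3/4]
R3 ← R3 − (17/10)·R2: [0, 0, -11/5, 11/2, -7]
R4 ← R4 + (8/5)·R2: [0, 0, 18/5, -7, 8]
R5 ← R5 − (1/2)·R2: [0, 0, -1, -1/2, 2]
R4 ← R4 + (18/11)·R3: [0, 0, 0, 2, -38/11]
R5 ← R5 − (5/11)·R3: [0, 0, 0, -3, 57/11]
R5 ← R5 + (3/2)·R4: [0, 0, 0, 0, 0]
Echelon form has 4 nonzero rows, so rank(P) = 4.

4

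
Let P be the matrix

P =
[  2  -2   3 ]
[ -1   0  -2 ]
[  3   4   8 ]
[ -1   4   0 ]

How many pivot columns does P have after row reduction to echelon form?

Row reduce to echelon form.
R2 ← R2 + (1/2)·R1: [0, -1, -1/2]
R3 ← R3 − (3/2)·R1: [0, 7, 7/2]
R4 ← R4 + (1/2)·R1: [0, 3, 3/2]
R3 ← R3 + (7)·R2: [0, 0, 0]
R4 ← R4 + (3)·R2: [0, 0, 0]
Echelon form has 2 nonzero rows, so rank(P) = 2.
Each nonzero row contributes one pivot column: 2 pivot columns.

2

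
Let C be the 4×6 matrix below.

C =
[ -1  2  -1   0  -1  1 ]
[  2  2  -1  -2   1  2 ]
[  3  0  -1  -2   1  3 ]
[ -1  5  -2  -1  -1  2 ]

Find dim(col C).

3

Row reduce to echelon form.
R2 ← R2 + (2)·R1: [0, 6, -3, -2, -1, 4]
R3 ← R3 + (3)·R1: [0, 6, -4, -2, -2, 6]
R4 ← R4 − R1: [0, 3, -1, -1, 0, 1]
R3 ← R3 − R2: [0, 0, -1, 0, -1, 2]
R4 ← R4 − (1/2)·R2: [0, 0, 1/2, 0, 1/2, -1]
R4 ← R4 + (1/2)·R3: [0, 0, 0, 0, 0, 0]
Echelon form has 3 nonzero rows, so rank(C) = 3.
The column space has dimension equal to the rank: 3.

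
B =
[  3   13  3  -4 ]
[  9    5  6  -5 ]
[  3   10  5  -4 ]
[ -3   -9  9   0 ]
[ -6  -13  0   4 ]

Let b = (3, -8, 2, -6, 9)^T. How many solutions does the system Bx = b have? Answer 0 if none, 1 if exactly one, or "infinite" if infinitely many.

Row reduce the augmented matrix [B | b].
R2 ← R2 − (3)·R1: [0, -34, -3, 7, -17]
R3 ← R3 − R1: [0, -3, 2, 0, -1]
R4 ← R4 + R1: [0, 4, 12, -4, -3]
R5 ← R5 + (2)·R1: [0, 13, 6, -4, 15]
R3 ← R3 − (3/34)·R2: [0, 0, 77/34, -21/34, 1/2]
R4 ← R4 + (2/17)·R2: [0, 0, 198/17, -54/17, -5]
R5 ← R5 + (13/34)·R2: [0, 0, 165/34, -45/34, 17/2]
R4 ← R4 − (36/7)·R3: [0, 0, 0, 0, -53/7]
R5 ← R5 − (15/7)·R3: [0, 0, 0, 0, 52/7]
R5 ← R5 + (52/53)·R4: [0, 0, 0, 0, 0]
The echelon form has 4 nonzero rows; the last pivot sits in the augmented column, so rank(B) = 3 but rank([B|b]) = 4.
Since the ranks differ, the system is inconsistent.
It has no solutions.

0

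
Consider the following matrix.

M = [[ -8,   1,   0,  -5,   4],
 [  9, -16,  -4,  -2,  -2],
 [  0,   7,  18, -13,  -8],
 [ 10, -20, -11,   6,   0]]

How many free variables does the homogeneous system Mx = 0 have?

1

Row reduce to echelon form.
R2 ← R2 + (9/8)·R1: [0, -119/8, -4, -61/8, 5/2]
R4 ← R4 + (5/4)·R1: [0, -75/4, -11, -1/4, 5]
R3 ← R3 + (8/17)·R2: [0, 0, 274/17, -282/17, -116/17]
R4 ← R4 − (150/119)·R2: [0, 0, -709/119, 1114/119, 220/119]
R4 ← R4 + (709/1918)·R3: [0, 0, 0, 3097/959, -646/959]
4 nonzero rows, so rank(M) = 4.
M has 5 columns; by rank–nullity, nullity = 5 − 4 = 1.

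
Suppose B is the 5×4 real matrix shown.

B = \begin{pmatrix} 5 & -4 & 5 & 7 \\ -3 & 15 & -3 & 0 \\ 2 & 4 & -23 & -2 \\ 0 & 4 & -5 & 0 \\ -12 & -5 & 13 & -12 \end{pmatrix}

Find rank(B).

Row reduce to echelon form.
R2 ← R2 + (3/5)·R1: [0, 63/5, 0, 21/5]
R3 ← R3 − (2/5)·R1: [0, 28/5, -25, -24/5]
R5 ← R5 + (12/5)·R1: [0, -73/5, 25, 24/5]
R3 ← R3 − (4/9)·R2: [0, 0, -25, -20/3]
R4 ← R4 − (20/63)·R2: [0, 0, -5, -4/3]
R5 ← R5 + (73/63)·R2: [0, 0, 25, 29/3]
R4 ← R4 − (1/5)·R3: [0, 0, 0, 0]
R5 ← R5 + R3: [0, 0, 0, 3]
Swap R4 ↔ R5
Echelon form has 4 nonzero rows, so rank(B) = 4.

4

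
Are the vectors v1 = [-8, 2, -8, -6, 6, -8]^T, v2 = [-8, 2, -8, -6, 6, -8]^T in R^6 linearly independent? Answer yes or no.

no

Form the matrix with these vectors as rows and row reduce.
R2 ← R2 − R1: [0, 0, 0, 0, 0, 0]
1 nonzero row, so the 2 vectors span a space of dimension 1.
Since 1 < 2, the vectors are linearly dependent.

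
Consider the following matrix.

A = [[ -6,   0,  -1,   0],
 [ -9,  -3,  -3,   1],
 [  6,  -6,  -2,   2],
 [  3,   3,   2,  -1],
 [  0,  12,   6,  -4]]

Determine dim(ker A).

Row reduce to echelon form.
R2 ← R2 − (3/2)·R1: [0, -3, -3/2, 1]
R3 ← R3 + R1: [0, -6, -3, 2]
R4 ← R4 + (1/2)·R1: [0, 3, 3/2, -1]
R3 ← R3 − (2)·R2: [0, 0, 0, 0]
R4 ← R4 + R2: [0, 0, 0, 0]
R5 ← R5 + (4)·R2: [0, 0, 0, 0]
2 nonzero rows, so rank(A) = 2.
A has 4 columns; by rank–nullity, nullity = 4 − 2 = 2.

2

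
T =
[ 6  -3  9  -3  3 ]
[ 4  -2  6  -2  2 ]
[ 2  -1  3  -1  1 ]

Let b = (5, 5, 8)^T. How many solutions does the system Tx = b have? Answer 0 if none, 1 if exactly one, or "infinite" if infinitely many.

Row reduce the augmented matrix [T | b].
R2 ← R2 − (2/3)·R1: [0, 0, 0, 0, 0, 5/3]
R3 ← R3 − (1/3)·R1: [0, 0, 0, 0, 0, 19/3]
R3 ← R3 − (19/5)·R2: [0, 0, 0, 0, 0, 0]
The echelon form has 2 nonzero rows; the last pivot sits in the augmented column, so rank(T) = 1 but rank([T|b]) = 2.
Since the ranks differ, the system is inconsistent.
It has no solutions.

0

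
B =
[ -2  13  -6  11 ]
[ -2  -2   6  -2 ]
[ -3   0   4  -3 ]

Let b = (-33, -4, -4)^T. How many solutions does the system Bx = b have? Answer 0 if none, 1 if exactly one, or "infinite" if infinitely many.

infinite

Row reduce the augmented matrix [B | b].
R2 ← R2 − R1: [0, -15, 12, -13, 29]
R3 ← R3 − (3/2)·R1: [0, -39/2, 13, -39/2, 91/2]
R3 ← R3 − (13/10)·R2: [0, 0, -13/5, -13/5, 39/5]
The echelon form has 3 nonzero rows, and every pivot lies in the first 4 columns, so rank(B) = rank([B|b]) = 3.
The system is consistent.
rank = 3 < 4 unknowns, so there are infinitely many solutions.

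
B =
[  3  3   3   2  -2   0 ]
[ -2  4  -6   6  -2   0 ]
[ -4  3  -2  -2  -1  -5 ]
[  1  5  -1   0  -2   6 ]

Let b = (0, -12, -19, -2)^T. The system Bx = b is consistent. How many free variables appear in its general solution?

2

Row reduce the augmented matrix [B | b].
R2 ← R2 + (2/3)·R1: [0, 6, -4, 22/3, -10/3, 0, -12]
R3 ← R3 + (4/3)·R1: [0, 7, 2, 2/3, -11/3, -5, -19]
R4 ← R4 − (1/3)·R1: [0, 4, -2, -2/3, -4/3, 6, -2]
R3 ← R3 − (7/6)·R2: [0, 0, 20/3, -71/9, 2/9, -5, -5]
R4 ← R4 − (2/3)·R2: [0, 0, 2/3, -50/9, 8/9, 6, 6]
R4 ← R4 − (1/10)·R3: [0, 0, 0, -143/30, 13/15, 13/2, 13/2]
The echelon form has 4 nonzero rows, and every pivot lies in the first 6 columns, so rank(B) = rank([B|b]) = 4.
The system is consistent.
Free variables = (unknowns) − (rank) = 6 − 4 = 2.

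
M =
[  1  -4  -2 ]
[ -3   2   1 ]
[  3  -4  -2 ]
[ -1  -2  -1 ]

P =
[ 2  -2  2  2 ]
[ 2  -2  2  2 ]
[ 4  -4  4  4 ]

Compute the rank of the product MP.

First compute MP:
[[-14,  14, -14, -14],
 [  2,  -2,   2,   2],
 [-10,  10, -10, -10],
 [-10,  10, -10, -10]]
Now row reduce the product.
R2 ← R2 + (1/7)·R1: [0, 0, 0, 0]
R3 ← R3 − (5/7)·R1: [0, 0, 0, 0]
R4 ← R4 − (5/7)·R1: [0, 0, 0, 0]
1 nonzero row, so rank(MP) = 1.

1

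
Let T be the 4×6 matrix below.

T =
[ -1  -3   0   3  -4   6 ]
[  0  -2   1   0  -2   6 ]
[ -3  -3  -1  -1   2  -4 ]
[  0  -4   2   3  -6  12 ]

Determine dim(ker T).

2

Row reduce to echelon form.
R3 ← R3 − (3)·R1: [0, 6, -1, -10, 14, -22]
R3 ← R3 + (3)·R2: [0, 0, 2, -10, 8, -4]
R4 ← R4 − (2)·R2: [0, 0, 0, 3, -2, 0]
4 nonzero rows, so rank(T) = 4.
T has 6 columns; by rank–nullity, nullity = 6 − 4 = 2.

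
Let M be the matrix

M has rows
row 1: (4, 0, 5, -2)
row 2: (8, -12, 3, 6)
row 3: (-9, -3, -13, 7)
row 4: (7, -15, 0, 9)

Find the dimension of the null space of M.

Row reduce to echelon form.
R2 ← R2 − (2)·R1: [0, -12, -7, 10]
R3 ← R3 + (9/4)·R1: [0, -3, -7/4, 5/2]
R4 ← R4 − (7/4)·R1: [0, -15, -35/4, 25/2]
R3 ← R3 − (1/4)·R2: [0, 0, 0, 0]
R4 ← R4 − (5/4)·R2: [0, 0, 0, 0]
2 nonzero rows, so rank(M) = 2.
M has 4 columns; by rank–nullity, nullity = 4 − 2 = 2.

2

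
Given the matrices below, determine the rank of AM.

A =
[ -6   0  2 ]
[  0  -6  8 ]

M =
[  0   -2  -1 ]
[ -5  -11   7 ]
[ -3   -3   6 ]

2

First compute AM:
[[ -6,   6,  18],
 [  6,  42,   6]]
Now row reduce the product.
R2 ← R2 + R1: [0, 48, 24]
2 nonzero rows, so rank(AM) = 2.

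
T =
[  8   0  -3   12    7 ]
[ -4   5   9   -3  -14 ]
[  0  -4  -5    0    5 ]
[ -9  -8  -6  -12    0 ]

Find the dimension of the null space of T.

Row reduce to echelon form.
R2 ← R2 + (1/2)·R1: [0, 5, 15/2, 3, -21/2]
R4 ← R4 + (9/8)·R1: [0, -8, -75/8, 3/2, 63/8]
R3 ← R3 + (4/5)·R2: [0, 0, 1, 12/5, -17/5]
R4 ← R4 + (8/5)·R2: [0, 0, 21/8, 63/10, -357/40]
R4 ← R4 − (21/8)·R3: [0, 0, 0, 0, 0]
3 nonzero rows, so rank(T) = 3.
T has 5 columns; by rank–nullity, nullity = 5 − 3 = 2.

2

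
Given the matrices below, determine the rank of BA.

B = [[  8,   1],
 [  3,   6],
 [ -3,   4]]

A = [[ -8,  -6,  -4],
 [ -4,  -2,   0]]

First compute BA:
[[-68, -50, -32],
 [-48, -30, -12],
 [  8,  10,  12]]
Now row reduce the product.
R2 ← R2 − (12/17)·R1: [0, 90/17, 180/17]
R3 ← R3 + (2/17)·R1: [0, 70/17, 140/17]
R3 ← R3 − (7/9)·R2: [0, 0, 0]
2 nonzero rows, so rank(BA) = 2.

2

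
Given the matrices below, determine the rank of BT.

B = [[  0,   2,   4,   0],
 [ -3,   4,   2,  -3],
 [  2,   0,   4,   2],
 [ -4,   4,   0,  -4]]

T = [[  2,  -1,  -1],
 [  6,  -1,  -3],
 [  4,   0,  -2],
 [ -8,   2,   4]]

First compute BT:
[[ 28,  -2, -14],
 [ 50,  -7, -25],
 [  4,   2,  -2],
 [ 48,  -8, -24]]
Now row reduce the product.
R2 ← R2 − (25/14)·R1: [0, -24/7, 0]
R3 ← R3 − (1/7)·R1: [0, 16/7, 0]
R4 ← R4 − (12/7)·R1: [0, -32/7, 0]
R3 ← R3 + (2/3)·R2: [0, 0, 0]
R4 ← R4 − (4/3)·R2: [0, 0, 0]
2 nonzero rows, so rank(BT) = 2.

2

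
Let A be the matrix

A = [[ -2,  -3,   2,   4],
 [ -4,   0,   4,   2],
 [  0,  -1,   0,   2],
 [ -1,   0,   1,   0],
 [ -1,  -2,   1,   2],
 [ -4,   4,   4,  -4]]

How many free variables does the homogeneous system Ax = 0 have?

Row reduce to echelon form.
R2 ← R2 − (2)·R1: [0, 6, 0, -6]
R4 ← R4 − (1/2)·R1: [0, 3/2, 0, -2]
R5 ← R5 − (1/2)·R1: [0, -1/2, 0, 0]
R6 ← R6 − (2)·R1: [0, 10, 0, -12]
R3 ← R3 + (1/6)·R2: [0, 0, 0, 1]
R4 ← R4 − (1/4)·R2: [0, 0, 0, -1/2]
R5 ← R5 + (1/12)·R2: [0, 0, 0, -1/2]
R6 ← R6 − (5/3)·R2: [0, 0, 0, -2]
R4 ← R4 + (1/2)·R3: [0, 0, 0, 0]
R5 ← R5 + (1/2)·R3: [0, 0, 0, 0]
R6 ← R6 + (2)·R3: [0, 0, 0, 0]
3 nonzero rows, so rank(A) = 3.
A has 4 columns; by rank–nullity, nullity = 4 − 3 = 1.

1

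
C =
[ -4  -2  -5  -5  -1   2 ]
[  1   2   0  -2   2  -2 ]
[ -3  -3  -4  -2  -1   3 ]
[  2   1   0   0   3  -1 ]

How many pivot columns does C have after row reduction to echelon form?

Row reduce to echelon form.
R2 ← R2 + (1/4)·R1: [0, 3/2, -5/4, -13/4, 7/4, -3/2]
R3 ← R3 − (3/4)·R1: [0, -3/2, -1/4, 7/4, -1/4, 3/2]
R4 ← R4 + (1/2)·R1: [0, 0, -5/2, -5/2, 5/2, 0]
R3 ← R3 + R2: [0, 0, -3/2, -3/2, 3/2, 0]
R4 ← R4 − (5/3)·R3: [0, 0, 0, 0, 0, 0]
Echelon form has 3 nonzero rows, so rank(C) = 3.
Each nonzero row contributes one pivot column: 3 pivot columns.

3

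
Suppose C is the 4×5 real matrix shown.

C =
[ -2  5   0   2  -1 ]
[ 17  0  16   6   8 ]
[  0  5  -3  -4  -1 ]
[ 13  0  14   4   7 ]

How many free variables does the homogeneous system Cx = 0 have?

Row reduce to echelon form.
R2 ← R2 + (17/2)·R1: [0, 85/2, 16, 23, -1/2]
R4 ← R4 + (13/2)·R1: [0, 65/2, 14, 17, 1/2]
R3 ← R3 − (2/17)·R2: [0, 0, -83/17, -114/17, -16/17]
R4 ← R4 − (13/17)·R2: [0, 0, 30/17, -10/17, 15/17]
R4 ← R4 + (30/83)·R3: [0, 0, 0, -250/83, 45/83]
4 nonzero rows, so rank(C) = 4.
C has 5 columns; by rank–nullity, nullity = 5 − 4 = 1.

1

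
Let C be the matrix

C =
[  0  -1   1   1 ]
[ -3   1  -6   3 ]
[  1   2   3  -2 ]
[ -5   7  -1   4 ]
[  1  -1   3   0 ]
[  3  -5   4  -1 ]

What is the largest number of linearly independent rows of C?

4

Row reduce to echelon form.
Swap R1 ↔ R2
R3 ← R3 + (1/3)·R1: [0, 7/3, 1, -1]
R4 ← R4 − (5/3)·R1: [0, 16/3, 9, -1]
R5 ← R5 + (1/3)·R1: [0, -2/3, 1, 1]
R6 ← R6 + R1: [0, -4, -2, 2]
R3 ← R3 + (7/3)·R2: [0, 0, 10/3, 4/3]
R4 ← R4 + (16/3)·R2: [0, 0, 43/3, 13/3]
R5 ← R5 − (2/3)·R2: [0, 0, 1/3, 1/3]
R6 ← R6 − (4)·R2: [0, 0, -6, -2]
R4 ← R4 − (43/10)·R3: [0, 0, 0, -7/5]
R5 ← R5 − (1/10)·R3: [0, 0, 0, 1/5]
R6 ← R6 + (9/5)·R3: [0, 0, 0, 2/5]
R5 ← R5 + (1/7)·R4: [0, 0, 0, 0]
R6 ← R6 + (2/7)·R4: [0, 0, 0, 0]
Echelon form has 4 nonzero rows, so rank(C) = 4.
The rank gives the maximum number of linearly independent rows: 4.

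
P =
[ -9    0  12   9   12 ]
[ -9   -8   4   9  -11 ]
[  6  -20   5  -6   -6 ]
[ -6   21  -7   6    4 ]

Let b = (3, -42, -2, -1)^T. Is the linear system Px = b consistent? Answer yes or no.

yes

Row reduce the augmented matrix [P | b].
R2 ← R2 − R1: [0, -8, -8, 0, -23, -45]
R3 ← R3 + (2/3)·R1: [0, -20, 13, 0, 2, 0]
R4 ← R4 − (2/3)·R1: [0, 21, -15, 0, -4, -3]
R3 ← R3 − (5/2)·R2: [0, 0, 33, 0, 119/2, 225/2]
R4 ← R4 + (21/8)·R2: [0, 0, -36, 0, -515/8, -969/8]
R4 ← R4 + (12/11)·R3: [0, 0, 0, 0, 47/88, 141/88]
The echelon form has 4 nonzero rows, and every pivot lies in the first 5 columns, so rank(P) = rank([P|b]) = 4.
The system is consistent.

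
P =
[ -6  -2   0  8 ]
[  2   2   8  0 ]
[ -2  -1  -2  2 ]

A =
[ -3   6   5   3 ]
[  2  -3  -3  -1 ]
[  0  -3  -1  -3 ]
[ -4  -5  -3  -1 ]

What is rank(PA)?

2

First compute PA:
[[-18, -70, -48, -24],
 [ -2, -18,  -4, -20],
 [ -4, -13, -11,  -1]]
Now row reduce the product.
R2 ← R2 − (1/9)·R1: [0, -92/9, 4/3, -52/3]
R3 ← R3 − (2/9)·R1: [0, 23/9, -1/3, 13/3]
R3 ← R3 + (1/4)·R2: [0, 0, 0, 0]
2 nonzero rows, so rank(PA) = 2.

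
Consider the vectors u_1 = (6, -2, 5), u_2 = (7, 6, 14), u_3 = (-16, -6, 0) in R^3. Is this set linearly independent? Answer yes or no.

Form the matrix with these vectors as rows and row reduce.
R2 ← R2 − (7/6)·R1: [0, 25/3, 49/6]
R3 ← R3 + (8/3)·R1: [0, -34/3, 40/3]
R3 ← R3 + (34/25)·R2: [0, 0, 611/25]
3 nonzero rows, so the 3 vectors span a space of dimension 3.
Since 3 = 3, the vectors are linearly independent.

yes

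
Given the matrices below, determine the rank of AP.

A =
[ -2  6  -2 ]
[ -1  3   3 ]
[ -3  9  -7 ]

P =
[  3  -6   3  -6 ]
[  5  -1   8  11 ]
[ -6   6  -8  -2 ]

First compute AP:
[[ 36,  -6,  58,  82],
 [ -6,  21,  -3,  33],
 [ 78, -33, 119, 131]]
Now row reduce the product.
R2 ← R2 + (1/6)·R1: [0, 20, 20/3, 140/3]
R3 ← R3 − (13/6)·R1: [0, -20, -20/3, -140/3]
R3 ← R3 + R2: [0, 0, 0, 0]
2 nonzero rows, so rank(AP) = 2.

2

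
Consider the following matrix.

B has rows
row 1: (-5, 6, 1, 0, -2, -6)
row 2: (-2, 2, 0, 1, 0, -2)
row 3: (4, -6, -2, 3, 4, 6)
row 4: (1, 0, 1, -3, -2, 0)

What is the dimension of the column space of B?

Row reduce to echelon form.
R2 ← R2 − (2/5)·R1: [0, -2/5, -2/5, 1, 4/5, 2/5]
R3 ← R3 + (4/5)·R1: [0, -6/5, -6/5, 3, 12/5, 6/5]
R4 ← R4 + (1/5)·R1: [0, 6/5, 6/5, -3, -12/5, -6/5]
R3 ← R3 − (3)·R2: [0, 0, 0, 0, 0, 0]
R4 ← R4 + (3)·R2: [0, 0, 0, 0, 0, 0]
Echelon form has 2 nonzero rows, so rank(B) = 2.
The column space has dimension equal to the rank: 2.

2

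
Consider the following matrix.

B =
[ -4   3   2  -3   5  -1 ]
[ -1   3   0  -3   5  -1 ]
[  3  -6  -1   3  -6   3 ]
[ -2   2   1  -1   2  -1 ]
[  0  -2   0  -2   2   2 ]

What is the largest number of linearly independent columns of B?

Row reduce to echelon form.
R2 ← R2 − (1/4)·R1: [0, 9/4, -1/2, -9/4, 15/4, -3/4]
R3 ← R3 + (3/4)·R1: [0, -15/4, 1/2, 3/4, -9/4, 9/4]
R4 ← R4 − (1/2)·R1: [0, 1/2, 0, 1/2, -1/2, -1/2]
R3 ← R3 + (5/3)·R2: [0, 0, -1/3, -3, 4, 1]
R4 ← R4 − (2/9)·R2: [0, 0, 1/9, 1, -4/3, -1/3]
R5 ← R5 + (8/9)·R2: [0, 0, -4/9, -4, 16/3, 4/3]
R4 ← R4 + (1/3)·R3: [0, 0, 0, 0, 0, 0]
R5 ← R5 − (4/3)·R3: [0, 0, 0, 0, 0, 0]
Echelon form has 3 nonzero rows, so rank(B) = 3.
The rank gives the maximum number of linearly independent columns: 3.

3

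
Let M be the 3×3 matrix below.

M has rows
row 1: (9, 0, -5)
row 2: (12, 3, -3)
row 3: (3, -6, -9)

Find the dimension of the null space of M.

1

Row reduce to echelon form.
R2 ← R2 − (4/3)·R1: [0, 3, 11/3]
R3 ← R3 − (1/3)·R1: [0, -6, -22/3]
R3 ← R3 + (2)·R2: [0, 0, 0]
2 nonzero rows, so rank(M) = 2.
M has 3 columns; by rank–nullity, nullity = 3 − 2 = 1.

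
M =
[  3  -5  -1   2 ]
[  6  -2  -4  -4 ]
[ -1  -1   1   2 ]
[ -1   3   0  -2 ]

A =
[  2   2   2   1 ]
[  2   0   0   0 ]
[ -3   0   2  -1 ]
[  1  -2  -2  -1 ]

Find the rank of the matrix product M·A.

First compute MA:
[[  1,   2,   0,   2],
 [ 16,  20,  12,  14],
 [ -5,  -6,  -4,  -4],
 [  2,   2,   2,   1]]
Now row reduce the product.
R2 ← R2 − (16)·R1: [0, -12, 12, -18]
R3 ← R3 + (5)·R1: [0, 4, -4, 6]
R4 ← R4 − (2)·R1: [0, -2, 2, -3]
R3 ← R3 + (1/3)·R2: [0, 0, 0, 0]
R4 ← R4 − (1/6)·R2: [0, 0, 0, 0]
2 nonzero rows, so rank(MA) = 2.

2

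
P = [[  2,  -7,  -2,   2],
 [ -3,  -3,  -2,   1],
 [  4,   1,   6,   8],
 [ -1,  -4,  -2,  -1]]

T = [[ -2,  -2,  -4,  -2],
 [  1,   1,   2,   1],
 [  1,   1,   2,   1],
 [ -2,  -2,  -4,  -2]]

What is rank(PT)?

First compute PT:
[[-17, -17, -34, -17],
 [ -1,  -1,  -2,  -1],
 [-17, -17, -34, -17],
 [ -2,  -2,  -4,  -2]]
Now row reduce the product.
R2 ← R2 − (1/17)·R1: [0, 0, 0, 0]
R3 ← R3 − R1: [0, 0, 0, 0]
R4 ← R4 − (2/17)·R1: [0, 0, 0, 0]
1 nonzero row, so rank(PT) = 1.

1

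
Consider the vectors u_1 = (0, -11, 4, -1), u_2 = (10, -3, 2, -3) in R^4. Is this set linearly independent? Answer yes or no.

yes

Form the matrix with these vectors as rows and row reduce.
Swap R1 ↔ R2
2 nonzero rows, so the 2 vectors span a space of dimension 2.
Since 2 = 2, the vectors are linearly independent.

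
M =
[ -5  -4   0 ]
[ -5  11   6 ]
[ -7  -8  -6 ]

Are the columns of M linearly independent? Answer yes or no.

Row reduce M to echelon form.
R2 ← R2 − R1: [0, 15, 6]
R3 ← R3 − (7/5)·R1: [0, -12/5, -6]
R3 ← R3 + (4/25)·R2: [0, 0, -126/25]
3 pivots among 3 columns.
Every column is a pivot column, so the columns are linearly independent.

yes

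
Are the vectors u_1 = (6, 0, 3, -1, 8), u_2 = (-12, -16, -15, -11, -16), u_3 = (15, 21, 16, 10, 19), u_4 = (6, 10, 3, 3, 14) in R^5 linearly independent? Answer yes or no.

yes

Form the matrix with these vectors as rows and row reduce.
R2 ← R2 + (2)·R1: [0, -16, -9, -13, 0]
R3 ← R3 − (5/2)·R1: [0, 21, 17/2, 25/2, -1]
R4 ← R4 − R1: [0, 10, 0, 4, 6]
R3 ← R3 + (21/16)·R2: [0, 0, -53/16, -73/16, -1]
R4 ← R4 + (5/8)·R2: [0, 0, -45/8, -33/8, 6]
R4 ← R4 − (90/53)·R3: [0, 0, 0, 192/53, 408/53]
4 nonzero rows, so the 4 vectors span a space of dimension 4.
Since 4 = 4, the vectors are linearly independent.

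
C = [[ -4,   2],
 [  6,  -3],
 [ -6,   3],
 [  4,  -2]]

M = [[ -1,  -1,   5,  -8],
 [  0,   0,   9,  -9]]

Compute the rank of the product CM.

1

First compute CM:
[[  4,   4,  -2,  14],
 [ -6,  -6,   3, -21],
 [  6,   6,  -3,  21],
 [ -4,  -4,   2, -14]]
Now row reduce the product.
R2 ← R2 + (3/2)·R1: [0, 0, 0, 0]
R3 ← R3 − (3/2)·R1: [0, 0, 0, 0]
R4 ← R4 + R1: [0, 0, 0, 0]
1 nonzero row, so rank(CM) = 1.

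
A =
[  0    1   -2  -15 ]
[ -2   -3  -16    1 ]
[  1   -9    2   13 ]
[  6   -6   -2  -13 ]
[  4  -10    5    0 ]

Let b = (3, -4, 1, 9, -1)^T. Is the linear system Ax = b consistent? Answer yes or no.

Row reduce the augmented matrix [A | b].
Swap R1 ↔ R2
R3 ← R3 + (1/2)·R1: [0, -21/2, -6, 27/2, -1]
R4 ← R4 + (3)·R1: [0, -15, -50, -10, -3]
R5 ← R5 + (2)·R1: [0, -16, -27, 2, -9]
R3 ← R3 + (21/2)·R2: [0, 0, -27, -144, 61/2]
R4 ← R4 + (15)·R2: [0, 0, -80, -235, 42]
R5 ← R5 + (16)·R2: [0, 0, -59, -238, 39]
R4 ← R4 − (80/27)·R3: [0, 0, 0, 575/3, -1306/27]
R5 ← R5 − (59/27)·R3: [0, 0, 0, 230/3, -1493/54]
R5 ← R5 − (2/5)·R4: [0, 0, 0, 0, -83/10]
The echelon form has 5 nonzero rows; the last pivot sits in the augmented column, so rank(A) = 4 but rank([A|b]) = 5.
Since the ranks differ, the system is inconsistent.

no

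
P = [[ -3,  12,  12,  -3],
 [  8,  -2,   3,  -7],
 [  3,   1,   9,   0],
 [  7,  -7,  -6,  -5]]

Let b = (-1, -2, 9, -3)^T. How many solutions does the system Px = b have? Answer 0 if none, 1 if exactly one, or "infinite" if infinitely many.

Row reduce the augmented matrix [P | b].
R2 ← R2 + (8/3)·R1: [0, 30, 35, -15, -14/3]
R3 ← R3 + R1: [0, 13, 21, -3, 8]
R4 ← R4 + (7/3)·R1: [0, 21, 22, -12, -16/3]
R3 ← R3 − (13/30)·R2: [0, 0, 35/6, 7/2, 451/45]
R4 ← R4 − (7/10)·R2: [0, 0, -5/2, -3/2, -31/15]
R4 ← R4 + (3/7)·R3: [0, 0, 0, 0, 78/35]
The echelon form has 4 nonzero rows; the last pivot sits in the augmented column, so rank(P) = 3 but rank([P|b]) = 4.
Since the ranks differ, the system is inconsistent.
It has no solutions.

0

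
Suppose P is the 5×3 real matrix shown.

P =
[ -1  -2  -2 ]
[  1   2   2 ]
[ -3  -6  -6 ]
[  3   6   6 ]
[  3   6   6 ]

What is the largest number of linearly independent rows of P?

1

Row reduce to echelon form.
R2 ← R2 + R1: [0, 0, 0]
R3 ← R3 − (3)·R1: [0, 0, 0]
R4 ← R4 + (3)·R1: [0, 0, 0]
R5 ← R5 + (3)·R1: [0, 0, 0]
Echelon form has 1 nonzero row, so rank(P) = 1.
The rank gives the maximum number of linearly independent rows: 1.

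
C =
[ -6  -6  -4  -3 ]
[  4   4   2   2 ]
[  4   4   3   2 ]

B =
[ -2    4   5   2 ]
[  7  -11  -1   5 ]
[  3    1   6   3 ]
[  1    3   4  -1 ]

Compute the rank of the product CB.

First compute CB:
[[-45,  29, -60, -51],
 [ 28, -20,  36,  32],
 [ 31, -19,  42,  35]]
Now row reduce the product.
R2 ← R2 + (28/45)·R1: [0, -88/45, -4/3, 4/15]
R3 ← R3 + (31/45)·R1: [0, 44/45, 2/3, -2/15]
R3 ← R3 + (1/2)·R2: [0, 0, 0, 0]
2 nonzero rows, so rank(CB) = 2.

2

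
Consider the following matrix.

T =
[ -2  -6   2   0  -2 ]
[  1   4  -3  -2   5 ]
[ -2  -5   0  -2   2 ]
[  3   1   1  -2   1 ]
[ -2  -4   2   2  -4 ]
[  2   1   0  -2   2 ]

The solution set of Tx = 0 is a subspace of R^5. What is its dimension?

2

Row reduce to echelon form.
R2 ← R2 + (1/2)·R1: [0, 1, -2, -2, 4]
R3 ← R3 − R1: [0, 1, -2, -2, 4]
R4 ← R4 + (3/2)·R1: [0, -8, 4, -2, -2]
R5 ← R5 − R1: [0, 2, 0, 2, -2]
R6 ← R6 + R1: [0, -5, 2, -2, 0]
R3 ← R3 − R2: [0, 0, 0, 0, 0]
R4 ← R4 + (8)·R2: [0, 0, -12, -18, 30]
R5 ← R5 − (2)·R2: [0, 0, 4, 6, -10]
R6 ← R6 + (5)·R2: [0, 0, -8, -12, 20]
Swap R3 ↔ R4
R5 ← R5 + (1/3)·R3: [0, 0, 0, 0, 0]
R6 ← R6 − (2/3)·R3: [0, 0, 0, 0, 0]
3 nonzero rows, so rank(T) = 3.
T has 5 columns; by rank–nullity, nullity = 5 − 3 = 2.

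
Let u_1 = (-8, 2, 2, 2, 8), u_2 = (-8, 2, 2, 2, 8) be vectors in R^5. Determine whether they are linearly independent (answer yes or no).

no

Form the matrix with these vectors as rows and row reduce.
R2 ← R2 − R1: [0, 0, 0, 0, 0]
1 nonzero row, so the 2 vectors span a space of dimension 1.
Since 1 < 2, the vectors are linearly dependent.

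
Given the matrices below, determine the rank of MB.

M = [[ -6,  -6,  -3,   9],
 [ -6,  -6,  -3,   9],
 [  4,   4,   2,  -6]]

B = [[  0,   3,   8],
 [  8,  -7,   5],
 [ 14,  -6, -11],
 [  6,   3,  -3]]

1

First compute MB:
[[-36,  69, -72],
 [-36,  69, -72],
 [ 24, -46,  48]]
Now row reduce the product.
R2 ← R2 − R1: [0, 0, 0]
R3 ← R3 + (2/3)·R1: [0, 0, 0]
1 nonzero row, so rank(MB) = 1.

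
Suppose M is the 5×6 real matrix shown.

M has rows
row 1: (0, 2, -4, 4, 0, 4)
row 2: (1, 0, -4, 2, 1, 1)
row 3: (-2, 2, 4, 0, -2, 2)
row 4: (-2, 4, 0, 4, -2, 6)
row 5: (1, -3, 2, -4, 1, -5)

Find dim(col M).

2

Row reduce to echelon form.
Swap R1 ↔ R2
R3 ← R3 + (2)·R1: [0, 2, -4, 4, 0, 4]
R4 ← R4 + (2)·R1: [0, 4, -8, 8, 0, 8]
R5 ← R5 − R1: [0, -3, 6, -6, 0, -6]
R3 ← R3 − R2: [0, 0, 0, 0, 0, 0]
R4 ← R4 − (2)·R2: [0, 0, 0, 0, 0, 0]
R5 ← R5 + (3/2)·R2: [0, 0, 0, 0, 0, 0]
Echelon form has 2 nonzero rows, so rank(M) = 2.
The column space has dimension equal to the rank: 2.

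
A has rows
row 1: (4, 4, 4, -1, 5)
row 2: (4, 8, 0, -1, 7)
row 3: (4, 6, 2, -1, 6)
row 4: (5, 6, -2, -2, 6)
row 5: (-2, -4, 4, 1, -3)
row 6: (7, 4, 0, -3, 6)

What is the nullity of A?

Row reduce to echelon form.
R2 ← R2 − R1: [0, 4, -4, 0, 2]
R3 ← R3 − R1: [0, 2, -2, 0, 1]
R4 ← R4 − (5/4)·R1: [0, 1, -7, -3/4, -1/4]
R5 ← R5 + (1/2)·R1: [0, -2, 6, 1/2, -1/2]
R6 ← R6 − (7/4)·R1: [0, -3, -7, -5/4, -11/4]
R3 ← R3 − (1/2)·R2: [0, 0, 0, 0, 0]
R4 ← R4 − (1/4)·R2: [0, 0, -6, -3/4, -3/4]
R5 ← R5 + (1/2)·R2: [0, 0, 4, 1/2, 1/2]
R6 ← R6 + (3/4)·R2: [0, 0, -10, -5/4, -5/4]
Swap R3 ↔ R4
R5 ← R5 + (2/3)·R3: [0, 0, 0, 0, 0]
R6 ← R6 − (5/3)·R3: [0, 0, 0, 0, 0]
3 nonzero rows, so rank(A) = 3.
A has 5 columns; by rank–nullity, nullity = 5 − 3 = 2.

2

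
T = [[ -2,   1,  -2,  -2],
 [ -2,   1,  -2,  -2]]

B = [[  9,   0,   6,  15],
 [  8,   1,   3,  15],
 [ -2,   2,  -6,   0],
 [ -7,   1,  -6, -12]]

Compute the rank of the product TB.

1

First compute TB:
[[  8,  -5,  15,   9],
 [  8,  -5,  15,   9]]
Now row reduce the product.
R2 ← R2 − R1: [0, 0, 0, 0]
1 nonzero row, so rank(TB) = 1.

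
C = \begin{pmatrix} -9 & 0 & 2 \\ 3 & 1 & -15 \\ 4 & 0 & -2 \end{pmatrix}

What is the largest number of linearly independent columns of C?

3

Row reduce to echelon form.
R2 ← R2 + (1/3)·R1: [0, 1, -43/3]
R3 ← R3 + (4/9)·R1: [0, 0, -10/9]
Echelon form has 3 nonzero rows, so rank(C) = 3.
The rank gives the maximum number of linearly independent columns: 3.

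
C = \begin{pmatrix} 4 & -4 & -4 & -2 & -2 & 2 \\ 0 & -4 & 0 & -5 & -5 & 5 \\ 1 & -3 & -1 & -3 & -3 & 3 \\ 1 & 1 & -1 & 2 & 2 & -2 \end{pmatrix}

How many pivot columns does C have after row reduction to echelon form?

2

Row reduce to echelon form.
R3 ← R3 − (1/4)·R1: [0, -2, 0, -5/2, -5/2, 5/2]
R4 ← R4 − (1/4)·R1: [0, 2, 0, 5/2, 5/2, -5/2]
R3 ← R3 − (1/2)·R2: [0, 0, 0, 0, 0, 0]
R4 ← R4 + (1/2)·R2: [0, 0, 0, 0, 0, 0]
Echelon form has 2 nonzero rows, so rank(C) = 2.
Each nonzero row contributes one pivot column: 2 pivot columns.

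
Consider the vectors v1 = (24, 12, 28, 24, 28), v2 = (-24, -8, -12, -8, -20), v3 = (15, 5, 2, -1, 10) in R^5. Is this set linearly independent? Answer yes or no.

yes

Form the matrix with these vectors as rows and row reduce.
R2 ← R2 + R1: [0, 4, 16, 16, 8]
R3 ← R3 − (5/8)·R1: [0, -5/2, -31/2, -16, -15/2]
R3 ← R3 + (5/8)·R2: [0, 0, -11/2, -6, -5/2]
3 nonzero rows, so the 3 vectors span a space of dimension 3.
Since 3 = 3, the vectors are linearly independent.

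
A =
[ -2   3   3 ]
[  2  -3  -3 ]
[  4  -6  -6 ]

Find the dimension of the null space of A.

Row reduce to echelon form.
R2 ← R2 + R1: [0, 0, 0]
R3 ← R3 + (2)·R1: [0, 0, 0]
1 nonzero row, so rank(A) = 1.
A has 3 columns; by rank–nullity, nullity = 3 − 1 = 2.

2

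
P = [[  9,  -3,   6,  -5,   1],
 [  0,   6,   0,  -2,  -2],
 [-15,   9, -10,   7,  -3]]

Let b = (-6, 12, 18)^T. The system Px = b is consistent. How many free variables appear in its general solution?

Row reduce the augmented matrix [P | b].
R3 ← R3 + (5/3)·R1: [0, 4, 0, -4/3, -4/3, 8]
R3 ← R3 − (2/3)·R2: [0, 0, 0, 0, 0, 0]
The echelon form has 2 nonzero rows, and every pivot lies in the first 5 columns, so rank(P) = rank([P|b]) = 2.
The system is consistent.
Free variables = (unknowns) − (rank) = 5 − 2 = 3.

3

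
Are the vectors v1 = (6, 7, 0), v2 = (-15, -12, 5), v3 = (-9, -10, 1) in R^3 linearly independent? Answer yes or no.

Form the matrix with these vectors as rows and row reduce.
R2 ← R2 + (5/2)·R1: [0, 11/2, 5]
R3 ← R3 + (3/2)·R1: [0, 1/2, 1]
R3 ← R3 − (1/11)·R2: [0, 0, 6/11]
3 nonzero rows, so the 3 vectors span a space of dimension 3.
Since 3 = 3, the vectors are linearly independent.

yes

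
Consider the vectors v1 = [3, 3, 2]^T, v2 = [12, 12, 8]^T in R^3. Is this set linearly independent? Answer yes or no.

Form the matrix with these vectors as rows and row reduce.
R2 ← R2 − (4)·R1: [0, 0, 0]
1 nonzero row, so the 2 vectors span a space of dimension 1.
Since 1 < 2, the vectors are linearly dependent.

no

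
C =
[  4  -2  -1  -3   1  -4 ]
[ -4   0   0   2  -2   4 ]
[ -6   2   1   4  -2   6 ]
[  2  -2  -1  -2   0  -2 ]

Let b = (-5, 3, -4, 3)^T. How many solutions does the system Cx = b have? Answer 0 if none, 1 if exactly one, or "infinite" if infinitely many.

Row reduce the augmented matrix [C | b].
R2 ← R2 + R1: [0, -2, -1, -1, -1, 0, -2]
R3 ← R3 + (3/2)·R1: [0, -1, -1/2, -1/2, -1/2, 0, -23/2]
R4 ← R4 − (1/2)·R1: [0, -1, -1/2, -1/2, -1/2, 0, 11/2]
R3 ← R3 − (1/2)·R2: [0, 0, 0, 0, 0, 0, -21/2]
R4 ← R4 − (1/2)·R2: [0, 0, 0, 0, 0, 0, 13/2]
R4 ← R4 + (13/21)·R3: [0, 0, 0, 0, 0, 0, 0]
The echelon form has 3 nonzero rows; the last pivot sits in the augmented column, so rank(C) = 2 but rank([C|b]) = 3.
Since the ranks differ, the system is inconsistent.
It has no solutions.

0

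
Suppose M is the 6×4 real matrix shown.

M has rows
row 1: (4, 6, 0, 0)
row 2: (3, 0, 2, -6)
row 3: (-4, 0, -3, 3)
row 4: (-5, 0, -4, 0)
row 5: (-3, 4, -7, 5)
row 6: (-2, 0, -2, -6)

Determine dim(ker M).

Row reduce to echelon form.
R2 ← R2 − (3/4)·R1: [0, -9/2, 2, -6]
R3 ← R3 + R1: [0, 6, -3, 3]
R4 ← R4 + (5/4)·R1: [0, 15/2, -4, 0]
R5 ← R5 + (3/4)·R1: [0, 17/2, -7, 5]
R6 ← R6 + (1/2)·R1: [0, 3, -2, -6]
R3 ← R3 + (4/3)·R2: [0, 0, -1/3, -5]
R4 ← R4 + (5/3)·R2: [0, 0, -2/3, -10]
R5 ← R5 + (17/9)·R2: [0, 0, -29/9, -19/3]
R6 ← R6 + (2/3)·R2: [0, 0, -2/3, -10]
R4 ← R4 − (2)·R3: [0, 0, 0, 0]
R5 ← R5 − (29/3)·R3: [0, 0, 0, 42]
R6 ← R6 − (2)·R3: [0, 0, 0, 0]
Swap R4 ↔ R5
4 nonzero rows, so rank(M) = 4.
M has 4 columns; by rank–nullity, nullity = 4 − 4 = 0.

0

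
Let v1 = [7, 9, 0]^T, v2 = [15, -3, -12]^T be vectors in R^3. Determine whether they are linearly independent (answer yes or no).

Form the matrix with these vectors as rows and row reduce.
R2 ← R2 − (15/7)·R1: [0, -156/7, -12]
2 nonzero rows, so the 2 vectors span a space of dimension 2.
Since 2 = 2, the vectors are linearly independent.

yes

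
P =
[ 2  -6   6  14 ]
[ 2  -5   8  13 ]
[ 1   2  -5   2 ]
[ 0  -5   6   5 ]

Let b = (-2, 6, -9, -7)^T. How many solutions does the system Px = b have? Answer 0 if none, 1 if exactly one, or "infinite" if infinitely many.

Row reduce the augmented matrix [P | b].
R2 ← R2 − R1: [0, 1, 2, -1, 8]
R3 ← R3 − (1/2)·R1: [0, 5, -8, -5, -8]
R3 ← R3 − (5)·R2: [0, 0, -18, 0, -48]
R4 ← R4 + (5)·R2: [0, 0, 16, 0, 33]
R4 ← R4 + (8/9)·R3: [0, 0, 0, 0, -29/3]
The echelon form has 4 nonzero rows; the last pivot sits in the augmented column, so rank(P) = 3 but rank([P|b]) = 4.
Since the ranks differ, the system is inconsistent.
It has no solutions.

0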